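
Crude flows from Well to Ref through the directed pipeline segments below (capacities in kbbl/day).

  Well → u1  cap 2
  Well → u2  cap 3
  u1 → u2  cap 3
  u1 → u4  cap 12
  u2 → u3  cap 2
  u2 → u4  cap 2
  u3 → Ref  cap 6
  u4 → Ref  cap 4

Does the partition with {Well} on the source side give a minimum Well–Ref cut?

Given cut capacity: 2 + 3 = 5.
Augment Well→u1→u4→Ref: bottleneck 2, flow now 2.
Augment Well→u2→u3→Ref: bottleneck 2, flow now 4.
Augment Well→u2→u4→Ref: bottleneck 1, flow now 5.
No augmenting path remains; maximum flow = 5.
Cut capacity 5 equals the max flow, so it is a minimum cut.

Yes — it is a minimum cut (capacity 5).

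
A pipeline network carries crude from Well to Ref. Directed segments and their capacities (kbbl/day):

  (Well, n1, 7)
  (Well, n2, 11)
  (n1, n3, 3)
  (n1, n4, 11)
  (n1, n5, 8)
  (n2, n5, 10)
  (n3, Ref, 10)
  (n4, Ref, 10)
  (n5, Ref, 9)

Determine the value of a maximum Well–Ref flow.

Augment Well→n1→n3→Ref: bottleneck 3, flow now 3.
Augment Well→n1→n4→Ref: bottleneck 4, flow now 7.
Augment Well→n2→n5→Ref: bottleneck 9, flow now 16.
No augmenting path remains; maximum flow = 16.
In the residual graph, reachable from Well: {Well, n2, n5}.
Min-cut edges: Well→n1 (7), n5→Ref (9); capacity 7 + 9 = 16.
This cut is saturated, so no flow can exceed 16.

16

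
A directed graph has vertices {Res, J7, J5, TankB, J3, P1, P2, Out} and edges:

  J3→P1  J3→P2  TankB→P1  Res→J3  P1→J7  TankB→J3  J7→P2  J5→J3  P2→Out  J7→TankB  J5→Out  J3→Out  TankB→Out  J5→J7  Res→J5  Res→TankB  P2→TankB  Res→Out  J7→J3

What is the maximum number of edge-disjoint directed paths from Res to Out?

Assign every edge capacity 1; by Menger, the answer equals the max flow.
Path Res→Out (+1); total 1.
Path Res→J5→Out (+1); total 2.
Path Res→TankB→Out (+1); total 3.
Path Res→J3→Out (+1); total 4.
No residual Res→Out path; max flow = 4.
Certifying cut of size 4: {Res→J3, Res→J5, Res→Out, Res→TankB}.

4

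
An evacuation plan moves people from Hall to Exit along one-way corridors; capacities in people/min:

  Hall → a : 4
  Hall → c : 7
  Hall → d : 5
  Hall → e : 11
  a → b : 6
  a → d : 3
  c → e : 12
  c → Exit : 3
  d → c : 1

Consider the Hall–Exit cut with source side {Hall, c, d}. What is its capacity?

Edges leaving {Hall, c, d}: Hall→a (4), Hall→e (11), c→e (12), c→Exit (3).
Cut capacity = 4 + 11 + 12 + 3 = 30.

30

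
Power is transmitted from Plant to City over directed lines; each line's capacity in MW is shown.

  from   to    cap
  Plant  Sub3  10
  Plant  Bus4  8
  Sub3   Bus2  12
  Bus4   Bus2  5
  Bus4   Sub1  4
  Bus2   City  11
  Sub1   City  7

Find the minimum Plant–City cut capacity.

Augment Plant→Sub3→Bus2→City: bottleneck 10, flow now 10.
Augment Plant→Bus4→Bus2→City: bottleneck 1, flow now 11.
Augment Plant→Bus4→Sub1→City: bottleneck 4, flow now 15.
No augmenting path remains; maximum flow = 15.
By max-flow min-cut, the minimum cut capacity equals the max flow.
In the residual graph, reachable from Plant: {Plant, Sub3, Bus4, Bus2}.
Min-cut edges: Bus4→Sub1 (4), Bus2→City (11); capacity 4 + 11 = 15.

15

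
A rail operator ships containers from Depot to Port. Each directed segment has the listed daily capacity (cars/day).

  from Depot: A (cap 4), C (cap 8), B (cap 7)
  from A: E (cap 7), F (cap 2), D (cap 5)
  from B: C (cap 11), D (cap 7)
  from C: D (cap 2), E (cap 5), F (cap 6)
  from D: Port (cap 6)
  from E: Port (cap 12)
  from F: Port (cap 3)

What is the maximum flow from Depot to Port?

Augment Depot→A→D→Port: bottleneck 4, flow now 4.
Augment Depot→B→D→Port: bottleneck 2, flow now 6.
Augment Depot→C→E→Port: bottleneck 5, flow now 11.
Augment Depot→C→F→Port: bottleneck 3, flow now 14.
Augment Depot→B→D→A→E→Port: bottleneck 4, flow now 18. (uses reverse residual edge)
No augmenting path remains; maximum flow = 18.
In the residual graph, reachable from Depot: {Depot, B, C, D, F}.
Min-cut edges: Depot→A (4), C→E (5), D→Port (6), F→Port (3); capacity 4 + 5 + 6 + 3 = 18.
This cut is saturated, so no flow can exceed 18.

18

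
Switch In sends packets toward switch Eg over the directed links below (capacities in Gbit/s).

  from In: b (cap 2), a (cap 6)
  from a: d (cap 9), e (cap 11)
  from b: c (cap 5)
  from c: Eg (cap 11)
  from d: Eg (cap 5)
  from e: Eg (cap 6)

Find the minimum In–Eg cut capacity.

Augment In→a→d→Eg: bottleneck 5, flow now 5.
Augment In→a→e→Eg: bottleneck 1, flow now 6.
Augment In→b→c→Eg: bottleneck 2, flow now 8.
No augmenting path remains; maximum flow = 8.
By max-flow min-cut, the minimum cut capacity equals the max flow.
In the residual graph, reachable from In: {In}.
Min-cut edges: In→a (6), In→b (2); capacity 6 + 2 = 8.

8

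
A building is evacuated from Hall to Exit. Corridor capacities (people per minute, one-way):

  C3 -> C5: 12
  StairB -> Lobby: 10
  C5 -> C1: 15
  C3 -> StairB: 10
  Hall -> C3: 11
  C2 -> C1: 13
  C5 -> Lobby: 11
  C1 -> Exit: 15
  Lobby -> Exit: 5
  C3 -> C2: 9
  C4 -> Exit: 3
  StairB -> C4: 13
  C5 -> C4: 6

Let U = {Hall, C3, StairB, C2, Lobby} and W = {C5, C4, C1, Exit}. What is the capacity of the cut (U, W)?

43

Edges leaving {Hall, C3, StairB, C2, Lobby}: C3→C5 (12), StairB→C4 (13), C2→C1 (13), Lobby→Exit (5).
Cut capacity = 12 + 13 + 13 + 5 = 43.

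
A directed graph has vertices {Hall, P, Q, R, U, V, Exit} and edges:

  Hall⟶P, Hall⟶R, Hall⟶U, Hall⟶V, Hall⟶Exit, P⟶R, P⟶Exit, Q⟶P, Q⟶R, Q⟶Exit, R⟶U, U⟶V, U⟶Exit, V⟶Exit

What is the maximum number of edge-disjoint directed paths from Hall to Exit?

4

Assign every edge capacity 1; by Menger, the answer equals the max flow.
Path Hall→Exit (+1); total 1.
Path Hall→P→Exit (+1); total 2.
Path Hall→U→Exit (+1); total 3.
Path Hall→V→Exit (+1); total 4.
No residual Hall→Exit path; max flow = 4.
Certifying cut of size 4: {Hall→Exit, Hall→P, U→Exit, V→Exit}.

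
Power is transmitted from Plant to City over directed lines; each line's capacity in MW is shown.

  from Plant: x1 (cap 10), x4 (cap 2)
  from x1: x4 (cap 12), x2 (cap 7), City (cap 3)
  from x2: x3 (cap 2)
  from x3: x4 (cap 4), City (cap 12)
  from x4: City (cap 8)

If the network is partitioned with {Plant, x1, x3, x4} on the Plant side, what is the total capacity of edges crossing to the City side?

Edges leaving {Plant, x1, x3, x4}: x1→x2 (7), x1→City (3), x3→City (12), x4→City (8).
Cut capacity = 7 + 3 + 12 + 8 = 30.

30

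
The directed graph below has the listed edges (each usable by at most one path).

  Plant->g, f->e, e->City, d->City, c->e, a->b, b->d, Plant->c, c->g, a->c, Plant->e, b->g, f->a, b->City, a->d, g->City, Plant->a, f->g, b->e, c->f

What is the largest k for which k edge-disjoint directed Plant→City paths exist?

Assign every edge capacity 1; by Menger, the answer equals the max flow.
Path Plant→e→City (+1); total 1.
Path Plant→g→City (+1); total 2.
Path Plant→a→b→City (+1); total 3.
Path Plant→c→f→a→d→City (+1); total 4.
No residual Plant→City path; max flow = 4.
Certifying cut of size 4: {Plant→a, Plant→c, Plant→e, Plant→g}.

4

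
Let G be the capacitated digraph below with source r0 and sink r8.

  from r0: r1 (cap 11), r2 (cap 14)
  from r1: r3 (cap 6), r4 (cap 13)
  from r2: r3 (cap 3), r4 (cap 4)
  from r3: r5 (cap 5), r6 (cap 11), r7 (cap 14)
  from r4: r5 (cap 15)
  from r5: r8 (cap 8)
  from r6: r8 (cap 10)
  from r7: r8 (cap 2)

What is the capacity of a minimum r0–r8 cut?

Augment r0→r1→r3→r5→r8: bottleneck 5, flow now 5.
Augment r0→r1→r3→r6→r8: bottleneck 1, flow now 6.
Augment r0→r1→r4→r5→r8: bottleneck 3, flow now 9.
Augment r0→r2→r3→r6→r8: bottleneck 3, flow now 12.
Augment r0→r1→r4→r5→r3→r6→r8: bottleneck 2, flow now 14. (uses reverse residual edge)
Augment r0→r2→r4→r5→r3→r6→r8: bottleneck 3, flow now 17. (uses reverse residual edge)
No augmenting path remains; maximum flow = 17.
By max-flow min-cut, the minimum cut capacity equals the max flow.
In the residual graph, reachable from r0: {r0, r1, r2, r4, r5}.
Min-cut edges: r1→r3 (6), r2→r3 (3), r5→r8 (8); capacity 6 + 3 + 8 = 17.

17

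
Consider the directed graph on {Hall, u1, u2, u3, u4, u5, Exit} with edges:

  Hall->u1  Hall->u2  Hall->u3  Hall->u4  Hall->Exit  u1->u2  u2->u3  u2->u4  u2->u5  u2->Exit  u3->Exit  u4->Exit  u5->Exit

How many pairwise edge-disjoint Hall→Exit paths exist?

Assign every edge capacity 1; by Menger, the answer equals the max flow.
Path Hall→Exit (+1); total 1.
Path Hall→u2→Exit (+1); total 2.
Path Hall→u3→Exit (+1); total 3.
Path Hall→u4→Exit (+1); total 4.
Path Hall→u1→u2→u5→Exit (+1); total 5.
No residual Hall→Exit path; max flow = 5.
Certifying cut of size 5: {Hall→Exit, Hall→u1, Hall→u2, Hall→u3, Hall→u4}.

5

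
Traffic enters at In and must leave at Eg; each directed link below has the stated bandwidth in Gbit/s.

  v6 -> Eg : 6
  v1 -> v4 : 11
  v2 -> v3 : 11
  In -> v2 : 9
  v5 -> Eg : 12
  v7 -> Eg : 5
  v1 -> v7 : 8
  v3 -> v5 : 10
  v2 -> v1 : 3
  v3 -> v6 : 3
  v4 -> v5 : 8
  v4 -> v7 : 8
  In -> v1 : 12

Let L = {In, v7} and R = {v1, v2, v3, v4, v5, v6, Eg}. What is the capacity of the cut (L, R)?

26

Edges leaving {In, v7}: In→v1 (12), In→v2 (9), v7→Eg (5).
Cut capacity = 12 + 9 + 5 = 26.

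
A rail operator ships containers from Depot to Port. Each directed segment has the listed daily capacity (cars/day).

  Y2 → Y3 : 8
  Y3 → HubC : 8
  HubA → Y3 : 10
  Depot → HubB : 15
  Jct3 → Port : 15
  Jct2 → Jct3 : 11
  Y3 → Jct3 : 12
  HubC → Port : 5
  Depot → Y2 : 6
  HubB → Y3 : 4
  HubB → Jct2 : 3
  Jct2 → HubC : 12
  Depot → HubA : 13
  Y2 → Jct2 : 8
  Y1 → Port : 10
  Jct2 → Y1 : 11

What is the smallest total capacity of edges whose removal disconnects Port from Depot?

Augment Depot→HubB→Jct2→Y1→Port: bottleneck 3, flow now 3.
Augment Depot→HubB→Y3→HubC→Port: bottleneck 4, flow now 7.
Augment Depot→HubA→Y3→HubC→Port: bottleneck 1, flow now 8.
Augment Depot→HubA→Y3→Jct3→Port: bottleneck 9, flow now 17.
Augment Depot→Y2→Jct2→Y1→Port: bottleneck 6, flow now 23.
No augmenting path remains; maximum flow = 23.
By max-flow min-cut, the minimum cut capacity equals the max flow.
In the residual graph, reachable from Depot: {Depot, HubB, HubA}.
Min-cut edges: Depot→Y2 (6), HubB→Jct2 (3), HubB→Y3 (4), HubA→Y3 (10); capacity 6 + 3 + 4 + 10 = 23.

23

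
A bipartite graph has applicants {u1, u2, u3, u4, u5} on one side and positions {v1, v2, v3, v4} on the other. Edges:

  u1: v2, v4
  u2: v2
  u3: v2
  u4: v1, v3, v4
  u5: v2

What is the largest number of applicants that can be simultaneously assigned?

Unit-capacity flow: source→left, listed edges, right→sink; max matching = max flow.
Augmenting path u1→v2 (+1); matched 1.
Augmenting path u4→v1 (+1); matched 2.
Augmenting path u2→v2→u1→v4 (+1); matched 3.
No augmenting path remains; maximum matching = 3.
König certificate: {u1, u4, v2} is a vertex cover of size 3 (every listed pair touches it), so no matching can be larger.

3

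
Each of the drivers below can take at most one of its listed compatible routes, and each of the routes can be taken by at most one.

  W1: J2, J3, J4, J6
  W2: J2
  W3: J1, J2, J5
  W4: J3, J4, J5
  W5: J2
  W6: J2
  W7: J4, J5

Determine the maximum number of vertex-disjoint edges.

5

Unit-capacity flow: source→left, listed edges, right→sink; max matching = max flow.
Augmenting path W1→J2 (+1); matched 1.
Augmenting path W3→J1 (+1); matched 2.
Augmenting path W4→J3 (+1); matched 3.
Augmenting path W7→J4 (+1); matched 4.
Augmenting path W2→J2→W1→J6 (+1); matched 5.
No augmenting path remains; maximum matching = 5.
König certificate: {W1, W3, W4, W7, J2} is a vertex cover of size 5 (every listed pair touches it), so no matching can be larger.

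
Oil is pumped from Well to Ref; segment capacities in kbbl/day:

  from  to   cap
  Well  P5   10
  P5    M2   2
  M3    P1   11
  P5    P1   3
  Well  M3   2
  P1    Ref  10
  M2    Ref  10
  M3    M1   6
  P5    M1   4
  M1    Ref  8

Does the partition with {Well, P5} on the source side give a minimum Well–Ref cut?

Yes — it is a minimum cut (capacity 11).

Given cut capacity: 2 + 3 + 4 + 2 = 11.
Augment Well→P5→P1→Ref: bottleneck 3, flow now 3.
Augment Well→P5→M1→Ref: bottleneck 4, flow now 7.
Augment Well→P5→M2→Ref: bottleneck 2, flow now 9.
Augment Well→M3→P1→Ref: bottleneck 2, flow now 11.
No augmenting path remains; maximum flow = 11.
Cut capacity 11 equals the max flow, so it is a minimum cut.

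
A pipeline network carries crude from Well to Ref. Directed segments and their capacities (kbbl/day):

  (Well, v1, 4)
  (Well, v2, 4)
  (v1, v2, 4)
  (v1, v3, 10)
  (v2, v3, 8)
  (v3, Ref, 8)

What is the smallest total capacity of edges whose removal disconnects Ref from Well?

Augment Well→v1→v3→Ref: bottleneck 4, flow now 4.
Augment Well→v2→v3→Ref: bottleneck 4, flow now 8.
No augmenting path remains; maximum flow = 8.
By max-flow min-cut, the minimum cut capacity equals the max flow.
In the residual graph, reachable from Well: {Well}.
Min-cut edges: Well→v1 (4), Well→v2 (4); capacity 4 + 4 = 8.

8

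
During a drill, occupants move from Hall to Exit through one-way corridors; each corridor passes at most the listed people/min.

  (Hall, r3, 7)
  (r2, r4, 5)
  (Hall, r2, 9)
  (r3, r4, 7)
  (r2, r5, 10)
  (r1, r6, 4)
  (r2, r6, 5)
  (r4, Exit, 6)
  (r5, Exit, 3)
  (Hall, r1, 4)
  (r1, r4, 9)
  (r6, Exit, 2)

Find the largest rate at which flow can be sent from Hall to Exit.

11

Augment Hall→r1→r4→Exit: bottleneck 4, flow now 4.
Augment Hall→r2→r4→Exit: bottleneck 2, flow now 6.
Augment Hall→r2→r5→Exit: bottleneck 3, flow now 9.
Augment Hall→r2→r6→Exit: bottleneck 2, flow now 11.
No augmenting path remains; maximum flow = 11.
In the residual graph, reachable from Hall: {Hall, r1, r2, r3, r4, r5, r6}.
Min-cut edges: r4→Exit (6), r5→Exit (3), r6→Exit (2); capacity 6 + 3 + 2 = 11.
This cut is saturated, so no flow can exceed 11.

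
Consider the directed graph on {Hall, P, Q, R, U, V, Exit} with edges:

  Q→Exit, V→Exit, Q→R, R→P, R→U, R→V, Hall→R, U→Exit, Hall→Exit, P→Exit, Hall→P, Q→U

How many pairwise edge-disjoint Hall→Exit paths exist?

3

Assign every edge capacity 1; by Menger, the answer equals the max flow.
Path Hall→Exit (+1); total 1.
Path Hall→P→Exit (+1); total 2.
Path Hall→R→U→Exit (+1); total 3.
No residual Hall→Exit path; max flow = 3.
Certifying cut of size 3: {Hall→Exit, Hall→P, Hall→R}.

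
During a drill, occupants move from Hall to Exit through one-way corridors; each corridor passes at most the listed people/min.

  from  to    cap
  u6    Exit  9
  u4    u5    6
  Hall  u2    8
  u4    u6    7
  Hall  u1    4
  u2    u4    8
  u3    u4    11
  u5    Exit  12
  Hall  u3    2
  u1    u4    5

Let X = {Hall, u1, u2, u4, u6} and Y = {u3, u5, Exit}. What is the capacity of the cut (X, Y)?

17

Edges leaving {Hall, u1, u2, u4, u6}: Hall→u3 (2), u4→u5 (6), u6→Exit (9).
Cut capacity = 2 + 6 + 9 = 17.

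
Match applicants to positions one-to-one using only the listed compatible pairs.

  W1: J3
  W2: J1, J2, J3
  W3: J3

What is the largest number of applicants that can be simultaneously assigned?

2

Unit-capacity flow: source→left, listed edges, right→sink; max matching = max flow.
Augmenting path W1→J3 (+1); matched 1.
Augmenting path W2→J1 (+1); matched 2.
No augmenting path remains; maximum matching = 2.
König certificate: {W2, J3} is a vertex cover of size 2 (every listed pair touches it), so no matching can be larger.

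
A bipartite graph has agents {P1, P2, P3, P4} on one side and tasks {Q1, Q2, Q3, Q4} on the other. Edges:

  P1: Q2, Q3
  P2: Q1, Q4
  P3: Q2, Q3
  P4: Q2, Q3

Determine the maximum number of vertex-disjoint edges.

Unit-capacity flow: source→left, listed edges, right→sink; max matching = max flow.
Augmenting path P1→Q2 (+1); matched 1.
Augmenting path P2→Q1 (+1); matched 2.
Augmenting path P3→Q3 (+1); matched 3.
No augmenting path remains; maximum matching = 3.
König certificate: {P2, Q2, Q3} is a vertex cover of size 3 (every listed pair touches it), so no matching can be larger.

3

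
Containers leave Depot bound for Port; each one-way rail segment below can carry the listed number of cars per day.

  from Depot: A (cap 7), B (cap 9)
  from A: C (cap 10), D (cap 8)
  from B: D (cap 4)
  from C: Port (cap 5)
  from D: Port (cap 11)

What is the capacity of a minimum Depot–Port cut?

Augment Depot→A→C→Port: bottleneck 5, flow now 5.
Augment Depot→A→D→Port: bottleneck 2, flow now 7.
Augment Depot→B→D→Port: bottleneck 4, flow now 11.
No augmenting path remains; maximum flow = 11.
By max-flow min-cut, the minimum cut capacity equals the max flow.
In the residual graph, reachable from Depot: {Depot, B}.
Min-cut edges: Depot→A (7), B→D (4); capacity 7 + 4 = 11.

11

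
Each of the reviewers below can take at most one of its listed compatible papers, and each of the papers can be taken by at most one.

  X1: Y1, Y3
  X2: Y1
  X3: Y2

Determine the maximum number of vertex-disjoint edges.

3

Unit-capacity flow: source→left, listed edges, right→sink; max matching = max flow.
Augmenting path X1→Y1 (+1); matched 1.
Augmenting path X3→Y2 (+1); matched 2.
Augmenting path X2→Y1→X1→Y3 (+1); matched 3.
No augmenting path remains; maximum matching = 3.
König certificate: {X1, X2, X3} is a vertex cover of size 3 (every listed pair touches it), so no matching can be larger.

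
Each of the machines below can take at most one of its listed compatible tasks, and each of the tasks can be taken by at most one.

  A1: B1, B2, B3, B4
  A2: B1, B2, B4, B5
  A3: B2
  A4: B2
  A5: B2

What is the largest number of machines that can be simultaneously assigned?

Unit-capacity flow: source→left, listed edges, right→sink; max matching = max flow.
Augmenting path A1→B1 (+1); matched 1.
Augmenting path A2→B2 (+1); matched 2.
Augmenting path A3→B2→A2→B4 (+1); matched 3.
No augmenting path remains; maximum matching = 3.
König certificate: {A1, A2, B2} is a vertex cover of size 3 (every listed pair touches it), so no matching can be larger.

3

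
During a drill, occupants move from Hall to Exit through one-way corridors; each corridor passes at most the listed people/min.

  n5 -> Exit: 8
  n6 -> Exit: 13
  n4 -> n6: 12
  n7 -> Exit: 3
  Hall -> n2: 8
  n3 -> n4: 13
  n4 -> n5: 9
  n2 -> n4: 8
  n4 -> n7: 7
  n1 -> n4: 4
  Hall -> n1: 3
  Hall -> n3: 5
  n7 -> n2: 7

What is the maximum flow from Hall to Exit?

Augment Hall→n1→n4→n5→Exit: bottleneck 3, flow now 3.
Augment Hall→n2→n4→n5→Exit: bottleneck 5, flow now 8.
Augment Hall→n2→n4→n6→Exit: bottleneck 3, flow now 11.
Augment Hall→n3→n4→n6→Exit: bottleneck 5, flow now 16.
No augmenting path remains; maximum flow = 16.
In the residual graph, reachable from Hall: {Hall}.
Min-cut edges: Hall→n1 (3), Hall→n2 (8), Hall→n3 (5); capacity 3 + 8 + 5 = 16.
This cut is saturated, so no flow can exceed 16.

16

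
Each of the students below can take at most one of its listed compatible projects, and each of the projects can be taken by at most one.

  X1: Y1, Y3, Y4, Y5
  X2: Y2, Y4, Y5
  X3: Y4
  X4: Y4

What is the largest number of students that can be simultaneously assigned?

3

Unit-capacity flow: source→left, listed edges, right→sink; max matching = max flow.
Augmenting path X1→Y1 (+1); matched 1.
Augmenting path X2→Y2 (+1); matched 2.
Augmenting path X3→Y4 (+1); matched 3.
No augmenting path remains; maximum matching = 3.
König certificate: {X1, X2, Y4} is a vertex cover of size 3 (every listed pair touches it), so no matching can be larger.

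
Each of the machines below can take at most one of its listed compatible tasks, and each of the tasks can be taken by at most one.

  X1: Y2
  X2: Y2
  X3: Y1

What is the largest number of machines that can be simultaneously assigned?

2

Unit-capacity flow: source→left, listed edges, right→sink; max matching = max flow.
Augmenting path X1→Y2 (+1); matched 1.
Augmenting path X3→Y1 (+1); matched 2.
No augmenting path remains; maximum matching = 2.
König certificate: {X3, Y2} is a vertex cover of size 2 (every listed pair touches it), so no matching can be larger.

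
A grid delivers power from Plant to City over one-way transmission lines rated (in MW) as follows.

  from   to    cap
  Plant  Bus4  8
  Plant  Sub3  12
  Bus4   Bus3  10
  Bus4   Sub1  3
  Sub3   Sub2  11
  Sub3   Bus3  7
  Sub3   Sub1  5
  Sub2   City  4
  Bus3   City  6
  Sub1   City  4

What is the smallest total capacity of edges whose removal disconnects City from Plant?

Augment Plant→Bus4→Bus3→City: bottleneck 6, flow now 6.
Augment Plant→Bus4→Sub1→City: bottleneck 2, flow now 8.
Augment Plant→Sub3→Sub2→City: bottleneck 4, flow now 12.
Augment Plant→Sub3→Sub1→City: bottleneck 2, flow now 14.
No augmenting path remains; maximum flow = 14.
By max-flow min-cut, the minimum cut capacity equals the max flow.
In the residual graph, reachable from Plant: {Plant, Bus4, Sub3, Sub2, Bus3, Sub1}.
Min-cut edges: Sub2→City (4), Bus3→City (6), Sub1→City (4); capacity 4 + 6 + 4 = 14.

14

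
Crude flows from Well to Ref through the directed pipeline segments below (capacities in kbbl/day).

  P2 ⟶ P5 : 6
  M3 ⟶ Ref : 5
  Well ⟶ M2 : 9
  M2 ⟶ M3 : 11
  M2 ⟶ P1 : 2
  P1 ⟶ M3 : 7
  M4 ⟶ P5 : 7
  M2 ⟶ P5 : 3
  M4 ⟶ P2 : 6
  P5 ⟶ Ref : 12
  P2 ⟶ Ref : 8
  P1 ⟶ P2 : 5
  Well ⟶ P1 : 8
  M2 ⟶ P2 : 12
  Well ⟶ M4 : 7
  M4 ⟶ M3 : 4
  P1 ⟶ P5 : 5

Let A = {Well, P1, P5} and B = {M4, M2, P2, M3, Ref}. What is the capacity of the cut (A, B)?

40

Edges leaving {Well, P1, P5}: Well→M4 (7), Well→M2 (9), P1→P2 (5), P1→M3 (7), P5→Ref (12).
Cut capacity = 7 + 9 + 5 + 7 + 12 = 40.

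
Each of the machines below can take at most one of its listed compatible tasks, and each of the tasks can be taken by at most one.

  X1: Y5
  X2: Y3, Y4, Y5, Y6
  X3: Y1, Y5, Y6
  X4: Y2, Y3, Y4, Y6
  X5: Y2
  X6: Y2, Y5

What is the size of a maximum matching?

5

Unit-capacity flow: source→left, listed edges, right→sink; max matching = max flow.
Augmenting path X1→Y5 (+1); matched 1.
Augmenting path X2→Y3 (+1); matched 2.
Augmenting path X3→Y1 (+1); matched 3.
Augmenting path X4→Y2 (+1); matched 4.
Augmenting path X5→Y2→X4→Y4 (+1); matched 5.
No augmenting path remains; maximum matching = 5.
König certificate: {X2, X3, X4, Y2, Y5} is a vertex cover of size 5 (every listed pair touches it), so no matching can be larger.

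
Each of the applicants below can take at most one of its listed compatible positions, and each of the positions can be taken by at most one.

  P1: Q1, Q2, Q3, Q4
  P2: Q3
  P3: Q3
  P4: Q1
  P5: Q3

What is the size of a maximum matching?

3

Unit-capacity flow: source→left, listed edges, right→sink; max matching = max flow.
Augmenting path P1→Q1 (+1); matched 1.
Augmenting path P2→Q3 (+1); matched 2.
Augmenting path P4→Q1→P1→Q2 (+1); matched 3.
No augmenting path remains; maximum matching = 3.
König certificate: {P1, P4, Q3} is a vertex cover of size 3 (every listed pair touches it), so no matching can be larger.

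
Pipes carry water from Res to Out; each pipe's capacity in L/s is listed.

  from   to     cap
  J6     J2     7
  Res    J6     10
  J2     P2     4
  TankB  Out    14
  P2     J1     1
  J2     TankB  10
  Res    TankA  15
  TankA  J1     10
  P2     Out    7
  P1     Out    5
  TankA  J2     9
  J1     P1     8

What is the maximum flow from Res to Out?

Augment Res→TankA→J2→P2→Out: bottleneck 4, flow now 4.
Augment Res→TankA→J2→TankB→Out: bottleneck 5, flow now 9.
Augment Res→TankA→J1→P1→Out: bottleneck 5, flow now 14.
Augment Res→J6→J2→TankB→Out: bottleneck 5, flow now 19.
No augmenting path remains; maximum flow = 19.
In the residual graph, reachable from Res: {Res, TankA, J6, J2, J1, P1}.
Min-cut edges: J2→P2 (4), J2→TankB (10), P1→Out (5); capacity 4 + 10 + 5 = 19.
This cut is saturated, so no flow can exceed 19.

19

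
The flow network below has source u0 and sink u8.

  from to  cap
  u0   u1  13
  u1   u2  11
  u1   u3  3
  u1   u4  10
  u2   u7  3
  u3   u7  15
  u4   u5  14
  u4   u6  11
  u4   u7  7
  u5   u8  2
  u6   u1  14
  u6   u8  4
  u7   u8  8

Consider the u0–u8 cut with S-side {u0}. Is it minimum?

Given cut capacity: 13 = 13.
Augment u0→u1→u2→u7→u8: bottleneck 3, flow now 3.
Augment u0→u1→u3→u7→u8: bottleneck 3, flow now 6.
Augment u0→u1→u4→u5→u8: bottleneck 2, flow now 8.
Augment u0→u1→u4→u6→u8: bottleneck 4, flow now 12.
Augment u0→u1→u4→u7→u8: bottleneck 1, flow now 13.
No augmenting path remains; maximum flow = 13.
Cut capacity 13 equals the max flow, so it is a minimum cut.

Yes — it is a minimum cut (capacity 13).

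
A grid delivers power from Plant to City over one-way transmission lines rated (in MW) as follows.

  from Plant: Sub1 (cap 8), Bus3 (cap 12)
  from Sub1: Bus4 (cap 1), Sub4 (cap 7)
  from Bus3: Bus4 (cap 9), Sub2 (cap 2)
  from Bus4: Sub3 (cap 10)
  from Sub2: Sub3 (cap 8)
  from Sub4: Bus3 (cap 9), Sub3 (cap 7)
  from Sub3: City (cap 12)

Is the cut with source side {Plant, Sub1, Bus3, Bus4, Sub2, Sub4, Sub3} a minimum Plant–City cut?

Given cut capacity: 12 = 12.
Augment Plant→Sub1→Bus4→Sub3→City: bottleneck 1, flow now 1.
Augment Plant→Sub1→Sub4→Sub3→City: bottleneck 7, flow now 8.
Augment Plant→Bus3→Bus4→Sub3→City: bottleneck 4, flow now 12.
No augmenting path remains; maximum flow = 12.
Cut capacity 12 equals the max flow, so it is a minimum cut.

Yes — it is a minimum cut (capacity 12).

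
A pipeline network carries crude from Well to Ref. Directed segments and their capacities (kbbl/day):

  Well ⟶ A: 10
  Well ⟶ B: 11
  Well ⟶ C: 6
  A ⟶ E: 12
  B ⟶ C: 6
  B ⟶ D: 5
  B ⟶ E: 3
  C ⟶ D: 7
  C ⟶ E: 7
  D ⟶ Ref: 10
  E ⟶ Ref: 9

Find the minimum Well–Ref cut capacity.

19

Augment Well→A→E→Ref: bottleneck 9, flow now 9.
Augment Well→B→D→Ref: bottleneck 5, flow now 14.
Augment Well→C→D→Ref: bottleneck 5, flow now 19.
No augmenting path remains; maximum flow = 19.
By max-flow min-cut, the minimum cut capacity equals the max flow.
In the residual graph, reachable from Well: {Well, A, B, C, D, E}.
Min-cut edges: D→Ref (10), E→Ref (9); capacity 10 + 9 = 19.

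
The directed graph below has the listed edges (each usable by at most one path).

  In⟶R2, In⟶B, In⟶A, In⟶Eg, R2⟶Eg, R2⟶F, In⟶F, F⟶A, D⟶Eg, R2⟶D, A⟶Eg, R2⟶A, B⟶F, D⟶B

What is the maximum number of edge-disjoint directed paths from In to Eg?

Assign every edge capacity 1; by Menger, the answer equals the max flow.
Path In→Eg (+1); total 1.
Path In→R2→Eg (+1); total 2.
Path In→A→Eg (+1); total 3.
No residual In→Eg path; max flow = 3.
Certifying cut of size 3: {A→Eg, In→Eg, In→R2}.

3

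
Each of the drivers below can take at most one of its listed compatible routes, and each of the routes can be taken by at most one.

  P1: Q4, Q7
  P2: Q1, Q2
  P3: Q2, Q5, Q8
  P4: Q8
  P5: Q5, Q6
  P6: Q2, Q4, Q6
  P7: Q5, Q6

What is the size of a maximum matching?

7

Unit-capacity flow: source→left, listed edges, right→sink; max matching = max flow.
Augmenting path P1→Q4 (+1); matched 1.
Augmenting path P2→Q1 (+1); matched 2.
Augmenting path P3→Q2 (+1); matched 3.
Augmenting path P4→Q8 (+1); matched 4.
Augmenting path P5→Q5 (+1); matched 5.
Augmenting path P6→Q6 (+1); matched 6.
Augmenting path P7→Q6→P6→Q4→P1→Q7 (+1); matched 7.
No augmenting path remains; maximum matching = 7.
König certificate: {P1, P2, P3, P4, P5, P6, P7} is a vertex cover of size 7 (every listed pair touches it), so no matching can be larger.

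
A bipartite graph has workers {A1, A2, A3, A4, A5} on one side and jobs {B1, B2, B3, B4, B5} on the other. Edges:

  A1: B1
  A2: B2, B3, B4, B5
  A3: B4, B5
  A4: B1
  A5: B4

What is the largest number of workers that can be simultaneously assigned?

4

Unit-capacity flow: source→left, listed edges, right→sink; max matching = max flow.
Augmenting path A1→B1 (+1); matched 1.
Augmenting path A2→B2 (+1); matched 2.
Augmenting path A3→B4 (+1); matched 3.
Augmenting path A5→B4→A3→B5 (+1); matched 4.
No augmenting path remains; maximum matching = 4.
König certificate: {A2, A3, A5, B1} is a vertex cover of size 4 (every listed pair touches it), so no matching can be larger.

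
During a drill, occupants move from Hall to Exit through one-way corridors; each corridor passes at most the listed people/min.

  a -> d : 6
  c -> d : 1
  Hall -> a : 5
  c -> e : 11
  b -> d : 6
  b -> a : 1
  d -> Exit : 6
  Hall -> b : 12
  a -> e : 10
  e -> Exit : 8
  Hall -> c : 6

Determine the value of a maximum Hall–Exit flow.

14

Augment Hall→a→d→Exit: bottleneck 5, flow now 5.
Augment Hall→b→d→Exit: bottleneck 1, flow now 6.
Augment Hall→c→e→Exit: bottleneck 6, flow now 12.
Augment Hall→b→a→e→Exit: bottleneck 1, flow now 13.
Augment Hall→b→d→a→e→Exit: bottleneck 1, flow now 14. (uses reverse residual edge)
No augmenting path remains; maximum flow = 14.
In the residual graph, reachable from Hall: {Hall, a, b, c, d, e}.
Min-cut edges: d→Exit (6), e→Exit (8); capacity 6 + 8 = 14.
This cut is saturated, so no flow can exceed 14.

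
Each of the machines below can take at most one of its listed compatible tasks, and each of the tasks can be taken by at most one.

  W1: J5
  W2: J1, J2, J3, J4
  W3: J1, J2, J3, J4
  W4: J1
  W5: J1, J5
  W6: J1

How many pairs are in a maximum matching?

Unit-capacity flow: source→left, listed edges, right→sink; max matching = max flow.
Augmenting path W1→J5 (+1); matched 1.
Augmenting path W2→J1 (+1); matched 2.
Augmenting path W3→J2 (+1); matched 3.
Augmenting path W4→J1→W2→J3 (+1); matched 4.
No augmenting path remains; maximum matching = 4.
König certificate: {W2, W3, J1, J5} is a vertex cover of size 4 (every listed pair touches it), so no matching can be larger.

4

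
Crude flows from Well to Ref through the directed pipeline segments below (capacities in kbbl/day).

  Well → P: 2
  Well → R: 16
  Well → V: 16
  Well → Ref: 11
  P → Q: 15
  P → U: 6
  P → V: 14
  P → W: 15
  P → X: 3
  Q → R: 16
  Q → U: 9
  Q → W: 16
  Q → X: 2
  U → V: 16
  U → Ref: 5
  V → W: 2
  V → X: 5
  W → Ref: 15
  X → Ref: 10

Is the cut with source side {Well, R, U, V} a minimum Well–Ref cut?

Given cut capacity: 2 + 11 + 5 + 2 + 5 = 25.
Augment Well→Ref: bottleneck 11, flow now 11.
Augment Well→P→U→Ref: bottleneck 2, flow now 13.
Augment Well→V→W→Ref: bottleneck 2, flow now 15.
Augment Well→V→X→Ref: bottleneck 5, flow now 20.
No augmenting path remains; maximum flow = 20.
In the residual graph, reachable from Well: {Well, R, V}.
Min-cut edges: Well→P (2), Well→Ref (11), V→W (2), V→X (5); capacity 2 + 11 + 2 + 5 = 20.
Cut capacity 25 exceeds the max flow 20, so it is not minimum.

No — its capacity is 25, but the minimum cut has capacity 20.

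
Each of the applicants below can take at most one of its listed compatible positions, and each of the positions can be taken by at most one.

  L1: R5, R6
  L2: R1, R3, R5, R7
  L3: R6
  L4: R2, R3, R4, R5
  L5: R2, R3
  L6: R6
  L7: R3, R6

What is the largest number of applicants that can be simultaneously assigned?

Unit-capacity flow: source→left, listed edges, right→sink; max matching = max flow.
Augmenting path L1→R5 (+1); matched 1.
Augmenting path L2→R1 (+1); matched 2.
Augmenting path L3→R6 (+1); matched 3.
Augmenting path L4→R2 (+1); matched 4.
Augmenting path L5→R3 (+1); matched 5.
Augmenting path L7→R3→L5→R2→L4→R4 (+1); matched 6.
No augmenting path remains; maximum matching = 6.
König certificate: {L1, L2, L4, L5, L7, R6} is a vertex cover of size 6 (every listed pair touches it), so no matching can be larger.

6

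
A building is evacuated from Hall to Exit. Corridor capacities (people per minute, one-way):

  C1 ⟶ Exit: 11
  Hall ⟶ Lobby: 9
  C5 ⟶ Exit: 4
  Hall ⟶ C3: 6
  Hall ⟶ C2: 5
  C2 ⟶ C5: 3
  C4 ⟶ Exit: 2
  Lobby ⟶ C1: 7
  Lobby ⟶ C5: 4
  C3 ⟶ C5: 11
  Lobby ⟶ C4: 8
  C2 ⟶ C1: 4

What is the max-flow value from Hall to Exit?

17

Augment Hall→C3→C5→Exit: bottleneck 4, flow now 4.
Augment Hall→Lobby→C4→Exit: bottleneck 2, flow now 6.
Augment Hall→Lobby→C1→Exit: bottleneck 7, flow now 13.
Augment Hall→C2→C1→Exit: bottleneck 4, flow now 17.
No augmenting path remains; maximum flow = 17.
In the residual graph, reachable from Hall: {Hall, C3, C2, C5}.
Min-cut edges: Hall→Lobby (9), C2→C1 (4), C5→Exit (4); capacity 9 + 4 + 4 = 17.
This cut is saturated, so no flow can exceed 17.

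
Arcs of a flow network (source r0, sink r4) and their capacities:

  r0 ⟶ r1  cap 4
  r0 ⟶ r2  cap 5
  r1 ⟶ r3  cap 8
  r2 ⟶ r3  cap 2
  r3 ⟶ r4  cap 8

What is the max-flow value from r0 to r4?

6

Augment r0→r1→r3→r4: bottleneck 4, flow now 4.
Augment r0→r2→r3→r4: bottleneck 2, flow now 6.
No augmenting path remains; maximum flow = 6.
In the residual graph, reachable from r0: {r0, r2}.
Min-cut edges: r0→r1 (4), r2→r3 (2); capacity 4 + 2 = 6.
This cut is saturated, so no flow can exceed 6.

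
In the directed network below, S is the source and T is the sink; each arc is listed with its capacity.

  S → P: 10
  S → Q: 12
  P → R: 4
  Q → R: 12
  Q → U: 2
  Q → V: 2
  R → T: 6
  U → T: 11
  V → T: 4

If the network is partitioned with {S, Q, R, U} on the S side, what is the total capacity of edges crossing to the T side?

Edges leaving {S, Q, R, U}: S→P (10), Q→V (2), R→T (6), U→T (11).
Cut capacity = 10 + 2 + 6 + 11 = 29.

29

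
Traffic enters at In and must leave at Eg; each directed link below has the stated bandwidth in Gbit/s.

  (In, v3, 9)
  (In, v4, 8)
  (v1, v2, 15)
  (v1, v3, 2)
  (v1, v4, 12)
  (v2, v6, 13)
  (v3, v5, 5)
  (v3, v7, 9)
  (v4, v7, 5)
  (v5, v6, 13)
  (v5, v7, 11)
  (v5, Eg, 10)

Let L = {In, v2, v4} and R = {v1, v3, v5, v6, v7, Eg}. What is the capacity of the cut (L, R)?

Edges leaving {In, v2, v4}: In→v3 (9), v2→v6 (13), v4→v7 (5).
Cut capacity = 9 + 13 + 5 = 27.

27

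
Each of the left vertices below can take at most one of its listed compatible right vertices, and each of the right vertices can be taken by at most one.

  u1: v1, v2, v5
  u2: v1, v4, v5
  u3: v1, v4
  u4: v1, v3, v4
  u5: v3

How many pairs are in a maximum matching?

Unit-capacity flow: source→left, listed edges, right→sink; max matching = max flow.
Augmenting path u1→v1 (+1); matched 1.
Augmenting path u2→v4 (+1); matched 2.
Augmenting path u4→v3 (+1); matched 3.
Augmenting path u3→v1→u1→v2 (+1); matched 4.
Augmenting path u5→v3→u4→v4→u2→v5 (+1); matched 5.
No augmenting path remains; maximum matching = 5.
König certificate: {u1, u2, u3, u4, u5} is a vertex cover of size 5 (every listed pair touches it), so no matching can be larger.

5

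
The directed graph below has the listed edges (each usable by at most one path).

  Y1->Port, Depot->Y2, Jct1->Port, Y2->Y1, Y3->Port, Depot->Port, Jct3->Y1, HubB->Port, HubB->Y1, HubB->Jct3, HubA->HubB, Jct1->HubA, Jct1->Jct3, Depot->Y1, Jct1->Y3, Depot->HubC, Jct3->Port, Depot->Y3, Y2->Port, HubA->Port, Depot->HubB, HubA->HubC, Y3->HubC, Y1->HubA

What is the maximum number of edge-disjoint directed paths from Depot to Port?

Assign every edge capacity 1; by Menger, the answer equals the max flow.
Path Depot→Port (+1); total 1.
Path Depot→HubB→Port (+1); total 2.
Path Depot→Y2→Port (+1); total 3.
Path Depot→Y3→Port (+1); total 4.
Path Depot→Y1→Port (+1); total 5.
No residual Depot→Port path; max flow = 5.
Certifying cut of size 5: {Depot→HubB, Depot→Port, Depot→Y1, Depot→Y2, Depot→Y3}.

5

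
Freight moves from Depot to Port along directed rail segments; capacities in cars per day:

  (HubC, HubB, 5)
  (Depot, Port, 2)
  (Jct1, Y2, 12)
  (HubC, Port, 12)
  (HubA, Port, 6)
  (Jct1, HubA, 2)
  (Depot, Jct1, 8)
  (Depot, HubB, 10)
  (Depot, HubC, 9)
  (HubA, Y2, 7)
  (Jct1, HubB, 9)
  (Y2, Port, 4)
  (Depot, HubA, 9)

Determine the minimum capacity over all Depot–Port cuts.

Augment Depot→Port: bottleneck 2, flow now 2.
Augment Depot→HubA→Port: bottleneck 6, flow now 8.
Augment Depot→HubC→Port: bottleneck 9, flow now 17.
Augment Depot→Jct1→Y2→Port: bottleneck 4, flow now 21.
No augmenting path remains; maximum flow = 21.
By max-flow min-cut, the minimum cut capacity equals the max flow.
In the residual graph, reachable from Depot: {Depot, Jct1, HubA, Y2, HubB}.
Min-cut edges: Depot→HubC (9), Depot→Port (2), HubA→Port (6), Y2→Port (4); capacity 9 + 2 + 6 + 4 = 21.

21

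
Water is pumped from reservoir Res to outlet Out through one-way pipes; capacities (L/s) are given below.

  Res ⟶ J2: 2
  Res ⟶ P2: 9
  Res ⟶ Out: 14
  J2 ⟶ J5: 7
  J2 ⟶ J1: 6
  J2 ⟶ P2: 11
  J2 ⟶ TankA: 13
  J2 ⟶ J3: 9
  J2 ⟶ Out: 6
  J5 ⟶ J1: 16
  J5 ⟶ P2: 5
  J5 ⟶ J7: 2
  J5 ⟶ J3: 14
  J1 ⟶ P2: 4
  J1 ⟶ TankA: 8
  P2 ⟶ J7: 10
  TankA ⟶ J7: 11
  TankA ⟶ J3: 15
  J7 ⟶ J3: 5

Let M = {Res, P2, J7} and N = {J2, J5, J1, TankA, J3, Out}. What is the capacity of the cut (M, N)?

Edges leaving {Res, P2, J7}: Res→J2 (2), Res→Out (14), J7→J3 (5).
Cut capacity = 2 + 14 + 5 = 21.

21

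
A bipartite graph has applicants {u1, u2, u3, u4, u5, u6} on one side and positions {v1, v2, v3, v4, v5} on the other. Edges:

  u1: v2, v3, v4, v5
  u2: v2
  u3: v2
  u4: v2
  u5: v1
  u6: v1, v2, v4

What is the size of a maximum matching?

4

Unit-capacity flow: source→left, listed edges, right→sink; max matching = max flow.
Augmenting path u1→v2 (+1); matched 1.
Augmenting path u5→v1 (+1); matched 2.
Augmenting path u6→v4 (+1); matched 3.
Augmenting path u2→v2→u1→v3 (+1); matched 4.
No augmenting path remains; maximum matching = 4.
König certificate: {u1, u5, u6, v2} is a vertex cover of size 4 (every listed pair touches it), so no matching can be larger.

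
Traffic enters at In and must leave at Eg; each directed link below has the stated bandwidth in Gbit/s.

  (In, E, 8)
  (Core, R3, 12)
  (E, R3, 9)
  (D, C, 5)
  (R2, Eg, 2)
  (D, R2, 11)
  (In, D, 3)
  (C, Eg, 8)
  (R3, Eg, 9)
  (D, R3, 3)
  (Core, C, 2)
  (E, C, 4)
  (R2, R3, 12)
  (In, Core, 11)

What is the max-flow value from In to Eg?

Augment In→D→C→Eg: bottleneck 3, flow now 3.
Augment In→Core→C→Eg: bottleneck 2, flow now 5.
Augment In→Core→R3→Eg: bottleneck 9, flow now 14.
Augment In→E→C→Eg: bottleneck 3, flow now 17.
Augment In→E→C→D→R2→Eg: bottleneck 1, flow now 18. (uses reverse residual edge)
No augmenting path remains; maximum flow = 18.
In the residual graph, reachable from In: {In, Core, E, R3}.
Min-cut edges: In→D (3), Core→C (2), E→C (4), R3→Eg (9); capacity 3 + 2 + 4 + 9 = 18.
This cut is saturated, so no flow can exceed 18.

18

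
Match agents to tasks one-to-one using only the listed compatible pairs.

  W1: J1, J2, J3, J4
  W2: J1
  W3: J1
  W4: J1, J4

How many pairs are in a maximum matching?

Unit-capacity flow: source→left, listed edges, right→sink; max matching = max flow.
Augmenting path W1→J1 (+1); matched 1.
Augmenting path W4→J4 (+1); matched 2.
Augmenting path W2→J1→W1→J2 (+1); matched 3.
No augmenting path remains; maximum matching = 3.
König certificate: {W1, W4, J1} is a vertex cover of size 3 (every listed pair touches it), so no matching can be larger.

3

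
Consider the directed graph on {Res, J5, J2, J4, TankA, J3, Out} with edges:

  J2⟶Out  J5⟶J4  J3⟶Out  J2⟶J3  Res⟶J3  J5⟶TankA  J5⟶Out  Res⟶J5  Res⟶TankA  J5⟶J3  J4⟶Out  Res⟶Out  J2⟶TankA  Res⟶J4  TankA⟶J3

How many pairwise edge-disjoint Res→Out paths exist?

4

Assign every edge capacity 1; by Menger, the answer equals the max flow.
Path Res→Out (+1); total 1.
Path Res→J5→Out (+1); total 2.
Path Res→J4→Out (+1); total 3.
Path Res→J3→Out (+1); total 4.
No residual Res→Out path; max flow = 4.
Certifying cut of size 4: {J3→Out, Res→J4, Res→J5, Res→Out}.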